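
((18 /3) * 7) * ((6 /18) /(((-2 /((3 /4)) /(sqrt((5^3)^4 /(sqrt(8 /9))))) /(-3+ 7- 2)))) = -328125 * 2^(1 /4) * sqrt(3) /4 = -168965.27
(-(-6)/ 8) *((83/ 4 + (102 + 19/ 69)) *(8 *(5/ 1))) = 169775/ 46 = 3690.76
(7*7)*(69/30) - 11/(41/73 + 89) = 1840074/16345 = 112.58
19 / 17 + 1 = 36 / 17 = 2.12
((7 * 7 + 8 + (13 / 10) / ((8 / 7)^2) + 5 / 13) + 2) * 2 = 502361 / 4160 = 120.76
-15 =-15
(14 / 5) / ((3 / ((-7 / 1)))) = -98 / 15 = -6.53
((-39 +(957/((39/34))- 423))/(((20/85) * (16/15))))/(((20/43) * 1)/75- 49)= -99507375/3286504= -30.28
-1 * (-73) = 73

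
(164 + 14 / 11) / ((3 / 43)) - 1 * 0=26058 / 11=2368.91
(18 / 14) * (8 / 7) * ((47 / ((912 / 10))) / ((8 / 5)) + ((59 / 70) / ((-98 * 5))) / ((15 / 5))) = 30173067 / 63866600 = 0.47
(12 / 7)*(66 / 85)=792 / 595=1.33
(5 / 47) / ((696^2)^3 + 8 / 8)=5 / 5342607821353254959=0.00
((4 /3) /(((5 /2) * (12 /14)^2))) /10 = 0.07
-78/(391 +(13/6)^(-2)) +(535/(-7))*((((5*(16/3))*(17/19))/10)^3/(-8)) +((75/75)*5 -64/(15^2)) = 1174389066043/8745739425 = 134.28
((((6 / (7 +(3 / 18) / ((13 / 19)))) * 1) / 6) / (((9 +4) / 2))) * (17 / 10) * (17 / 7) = 1734 / 19775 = 0.09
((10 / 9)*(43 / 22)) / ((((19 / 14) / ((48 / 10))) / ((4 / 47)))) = 19264 / 29469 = 0.65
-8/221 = -0.04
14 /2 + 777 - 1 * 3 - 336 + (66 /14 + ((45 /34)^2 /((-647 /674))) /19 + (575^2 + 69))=16470248427149 /49737478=331143.62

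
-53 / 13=-4.08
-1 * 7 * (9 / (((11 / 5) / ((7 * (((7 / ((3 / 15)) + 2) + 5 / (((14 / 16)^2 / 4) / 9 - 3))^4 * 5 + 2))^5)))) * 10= -81226510477594832261341051618943785400934784595049704447455644182950971276700750282589653594817765212567438491135814350 / 591115929524599255971866180692629213977653011026939520037236208656924835540811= -137412149496496686141550500000000000000000.00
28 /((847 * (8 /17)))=17 /242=0.07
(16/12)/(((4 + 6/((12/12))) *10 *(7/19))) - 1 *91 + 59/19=-876389/9975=-87.86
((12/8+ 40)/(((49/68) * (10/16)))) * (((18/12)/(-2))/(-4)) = 4233/245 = 17.28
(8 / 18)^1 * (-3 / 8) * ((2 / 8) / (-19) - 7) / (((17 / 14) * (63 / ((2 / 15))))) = 0.00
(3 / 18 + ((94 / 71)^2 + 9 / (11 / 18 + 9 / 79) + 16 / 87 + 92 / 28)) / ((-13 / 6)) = -112693517471 / 13715598169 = -8.22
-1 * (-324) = 324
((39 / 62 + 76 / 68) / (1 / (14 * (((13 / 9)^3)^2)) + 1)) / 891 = 62203087583 / 31980009192219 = 0.00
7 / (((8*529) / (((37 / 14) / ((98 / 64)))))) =74 / 25921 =0.00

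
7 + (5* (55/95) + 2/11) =10.08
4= 4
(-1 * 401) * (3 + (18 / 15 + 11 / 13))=-2023.51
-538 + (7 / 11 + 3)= -5878 / 11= -534.36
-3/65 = -0.05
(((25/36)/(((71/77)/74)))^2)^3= 130555372270747819922119140625/4356975551184650304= 29964678648.53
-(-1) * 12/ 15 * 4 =16/ 5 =3.20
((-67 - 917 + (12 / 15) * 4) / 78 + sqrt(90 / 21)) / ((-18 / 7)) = 8582 / 1755 - sqrt(210) / 18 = 4.08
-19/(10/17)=-323/10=-32.30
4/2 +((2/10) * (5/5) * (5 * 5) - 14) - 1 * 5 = -12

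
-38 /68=-19 /34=-0.56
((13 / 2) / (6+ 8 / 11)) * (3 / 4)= 429 / 592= 0.72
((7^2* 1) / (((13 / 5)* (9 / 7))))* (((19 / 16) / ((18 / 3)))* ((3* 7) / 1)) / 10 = 45619 / 7488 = 6.09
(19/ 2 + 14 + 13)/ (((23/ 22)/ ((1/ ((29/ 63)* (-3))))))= -16863/ 667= -25.28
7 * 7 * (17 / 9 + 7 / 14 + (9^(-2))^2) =1536101 / 13122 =117.06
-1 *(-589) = 589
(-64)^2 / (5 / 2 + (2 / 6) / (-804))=9879552 / 6029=1638.67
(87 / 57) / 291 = 29 / 5529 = 0.01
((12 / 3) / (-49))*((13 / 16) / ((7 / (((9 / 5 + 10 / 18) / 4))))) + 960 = 118540111 / 123480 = 959.99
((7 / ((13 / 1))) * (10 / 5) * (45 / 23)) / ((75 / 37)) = 1554 / 1495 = 1.04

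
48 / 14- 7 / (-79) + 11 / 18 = 41093 / 9954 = 4.13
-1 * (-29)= 29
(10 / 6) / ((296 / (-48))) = -10 / 37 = -0.27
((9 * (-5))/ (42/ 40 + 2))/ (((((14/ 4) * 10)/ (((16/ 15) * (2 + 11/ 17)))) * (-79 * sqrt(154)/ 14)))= 8640 * sqrt(154)/ 6308071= 0.02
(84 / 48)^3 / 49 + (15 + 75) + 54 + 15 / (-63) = 193363 / 1344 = 143.87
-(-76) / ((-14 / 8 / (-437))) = 132848 / 7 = 18978.29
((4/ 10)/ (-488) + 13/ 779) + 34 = 32328001/ 950380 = 34.02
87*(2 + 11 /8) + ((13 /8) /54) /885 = 112258723 /382320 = 293.63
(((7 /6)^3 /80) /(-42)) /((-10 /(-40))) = -49 /25920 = -0.00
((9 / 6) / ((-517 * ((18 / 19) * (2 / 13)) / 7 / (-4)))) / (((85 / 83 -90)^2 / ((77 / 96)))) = 1701583 / 30131812800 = 0.00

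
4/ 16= 1/ 4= 0.25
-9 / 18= -1 / 2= -0.50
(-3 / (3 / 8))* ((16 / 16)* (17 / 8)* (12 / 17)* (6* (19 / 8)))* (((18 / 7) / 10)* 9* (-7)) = 2770.20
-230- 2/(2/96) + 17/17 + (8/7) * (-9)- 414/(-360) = -46779/140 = -334.14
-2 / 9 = -0.22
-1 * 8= -8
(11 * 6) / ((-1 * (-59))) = 66 / 59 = 1.12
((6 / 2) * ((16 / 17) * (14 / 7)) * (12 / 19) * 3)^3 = 41278242816 / 33698267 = 1224.94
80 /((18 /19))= 760 /9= 84.44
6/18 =1/3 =0.33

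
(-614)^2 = 376996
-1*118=-118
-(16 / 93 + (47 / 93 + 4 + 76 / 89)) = -15261 / 2759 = -5.53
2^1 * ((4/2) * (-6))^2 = 288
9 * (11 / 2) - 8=83 / 2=41.50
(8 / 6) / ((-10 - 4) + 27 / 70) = -280 / 2859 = -0.10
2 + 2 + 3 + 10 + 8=25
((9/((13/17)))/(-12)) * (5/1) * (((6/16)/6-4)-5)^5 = 1172943290805/4194304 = 279651.47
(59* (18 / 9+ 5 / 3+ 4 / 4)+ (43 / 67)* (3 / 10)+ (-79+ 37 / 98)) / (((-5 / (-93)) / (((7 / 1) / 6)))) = 300591779 / 70350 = 4272.80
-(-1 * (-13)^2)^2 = -28561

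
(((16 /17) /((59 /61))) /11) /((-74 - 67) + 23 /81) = -39528 /62877067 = -0.00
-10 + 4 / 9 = -86 / 9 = -9.56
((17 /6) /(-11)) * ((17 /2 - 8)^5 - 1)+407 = 860111 /2112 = 407.25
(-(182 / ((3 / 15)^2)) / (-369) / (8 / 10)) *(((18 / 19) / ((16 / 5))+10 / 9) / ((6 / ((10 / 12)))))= 109484375 / 36345024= 3.01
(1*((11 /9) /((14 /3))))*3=11 /14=0.79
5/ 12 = 0.42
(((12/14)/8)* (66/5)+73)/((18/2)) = 5209/630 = 8.27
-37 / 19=-1.95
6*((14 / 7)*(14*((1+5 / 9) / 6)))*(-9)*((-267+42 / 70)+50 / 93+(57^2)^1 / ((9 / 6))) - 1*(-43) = -346337093 / 465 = -744810.95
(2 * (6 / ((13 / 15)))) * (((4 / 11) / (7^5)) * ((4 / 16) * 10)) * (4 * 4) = 28800 / 2403401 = 0.01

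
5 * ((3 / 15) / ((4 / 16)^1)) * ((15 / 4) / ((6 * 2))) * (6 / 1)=15 / 2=7.50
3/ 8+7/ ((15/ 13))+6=1493/ 120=12.44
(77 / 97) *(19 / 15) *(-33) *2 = -32186 / 485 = -66.36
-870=-870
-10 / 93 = -0.11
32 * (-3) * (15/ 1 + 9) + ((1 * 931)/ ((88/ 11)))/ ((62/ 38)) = -553703/ 248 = -2232.67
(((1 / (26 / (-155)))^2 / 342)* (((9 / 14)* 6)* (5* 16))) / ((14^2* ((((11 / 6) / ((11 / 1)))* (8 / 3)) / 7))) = 3243375 / 1258712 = 2.58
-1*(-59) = 59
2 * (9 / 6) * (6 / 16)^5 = 729 / 32768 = 0.02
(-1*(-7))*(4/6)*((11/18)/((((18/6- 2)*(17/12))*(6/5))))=770/459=1.68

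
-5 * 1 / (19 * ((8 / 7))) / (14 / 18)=-45 / 152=-0.30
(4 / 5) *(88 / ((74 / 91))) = 86.57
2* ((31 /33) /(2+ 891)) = 62 /29469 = 0.00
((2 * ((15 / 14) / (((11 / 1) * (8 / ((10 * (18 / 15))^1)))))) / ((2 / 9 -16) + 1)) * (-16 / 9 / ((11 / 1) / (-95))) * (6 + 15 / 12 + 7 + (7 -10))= -20250 / 5929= -3.42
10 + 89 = 99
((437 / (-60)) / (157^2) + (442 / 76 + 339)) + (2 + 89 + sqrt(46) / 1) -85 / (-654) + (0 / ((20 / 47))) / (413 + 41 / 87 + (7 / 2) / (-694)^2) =sqrt(46) + 1335250707353 / 3062884740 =442.73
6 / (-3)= -2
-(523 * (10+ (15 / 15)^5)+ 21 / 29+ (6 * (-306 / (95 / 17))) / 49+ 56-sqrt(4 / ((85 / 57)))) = -783378562 / 134995+ 2 * sqrt(4845) / 85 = -5801.38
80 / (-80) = -1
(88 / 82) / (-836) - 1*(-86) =66993 / 779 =86.00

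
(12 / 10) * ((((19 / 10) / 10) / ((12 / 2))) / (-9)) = -19 / 4500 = -0.00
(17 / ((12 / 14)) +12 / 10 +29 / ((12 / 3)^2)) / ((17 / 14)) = 38381 / 2040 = 18.81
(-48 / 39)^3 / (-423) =4096 / 929331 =0.00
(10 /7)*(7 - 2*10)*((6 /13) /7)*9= -540 /49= -11.02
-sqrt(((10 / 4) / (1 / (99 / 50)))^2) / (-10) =0.50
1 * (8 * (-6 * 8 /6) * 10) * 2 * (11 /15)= -2816 /3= -938.67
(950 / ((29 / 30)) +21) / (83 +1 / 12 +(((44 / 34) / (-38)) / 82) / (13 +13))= 30068257986 / 2488816105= 12.08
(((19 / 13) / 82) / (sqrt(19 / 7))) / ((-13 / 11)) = -11 * sqrt(133) / 13858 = -0.01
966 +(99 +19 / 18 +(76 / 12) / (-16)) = 153455 / 144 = 1065.66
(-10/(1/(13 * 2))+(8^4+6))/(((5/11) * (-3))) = -42262/15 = -2817.47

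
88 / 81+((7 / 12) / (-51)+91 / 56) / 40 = 99299 / 88128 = 1.13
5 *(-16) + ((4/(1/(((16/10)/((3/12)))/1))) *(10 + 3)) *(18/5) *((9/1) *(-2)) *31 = -16715216/25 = -668608.64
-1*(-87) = 87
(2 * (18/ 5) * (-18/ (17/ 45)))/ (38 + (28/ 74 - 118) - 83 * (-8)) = -0.59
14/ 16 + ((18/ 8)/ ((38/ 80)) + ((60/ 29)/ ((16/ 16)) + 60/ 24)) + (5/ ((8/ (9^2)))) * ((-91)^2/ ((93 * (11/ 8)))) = 4943160537/ 1503128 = 3288.58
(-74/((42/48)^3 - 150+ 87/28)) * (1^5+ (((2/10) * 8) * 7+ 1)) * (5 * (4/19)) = 70017024/9957197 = 7.03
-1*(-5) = 5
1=1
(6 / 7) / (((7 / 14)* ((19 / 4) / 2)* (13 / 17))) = 1632 / 1729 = 0.94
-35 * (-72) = 2520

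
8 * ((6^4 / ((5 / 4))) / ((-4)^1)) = -10368 / 5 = -2073.60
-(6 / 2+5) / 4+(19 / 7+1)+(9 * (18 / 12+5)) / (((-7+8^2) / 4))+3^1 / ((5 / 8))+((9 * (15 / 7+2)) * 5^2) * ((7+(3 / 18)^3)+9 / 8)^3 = 500845.72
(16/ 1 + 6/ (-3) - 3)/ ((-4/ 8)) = -22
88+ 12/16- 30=235/4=58.75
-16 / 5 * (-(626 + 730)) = 21696 / 5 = 4339.20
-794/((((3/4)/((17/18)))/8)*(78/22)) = -2375648/1053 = -2256.08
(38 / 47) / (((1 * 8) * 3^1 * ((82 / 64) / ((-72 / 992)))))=-0.00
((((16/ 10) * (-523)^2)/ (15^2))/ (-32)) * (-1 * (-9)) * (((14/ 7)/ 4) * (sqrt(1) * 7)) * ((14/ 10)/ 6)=-13402921/ 30000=-446.76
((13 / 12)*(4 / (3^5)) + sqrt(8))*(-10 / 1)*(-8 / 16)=65 / 729 + 10*sqrt(2)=14.23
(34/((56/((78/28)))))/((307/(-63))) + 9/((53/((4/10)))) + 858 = 857.72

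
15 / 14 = 1.07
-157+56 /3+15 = -370 /3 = -123.33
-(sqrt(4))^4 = -16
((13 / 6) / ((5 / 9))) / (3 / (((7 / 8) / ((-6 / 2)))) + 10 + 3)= 273 / 190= 1.44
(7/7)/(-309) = -1/309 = -0.00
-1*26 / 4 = -13 / 2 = -6.50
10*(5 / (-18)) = -25 / 9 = -2.78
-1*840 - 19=-859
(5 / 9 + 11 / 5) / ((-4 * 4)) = -31 / 180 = -0.17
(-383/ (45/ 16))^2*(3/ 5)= 37552384/ 3375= 11126.63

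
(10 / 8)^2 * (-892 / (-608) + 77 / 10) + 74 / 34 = 682179 / 41344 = 16.50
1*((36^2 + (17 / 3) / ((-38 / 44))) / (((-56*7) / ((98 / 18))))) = -36749 / 2052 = -17.91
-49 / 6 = -8.17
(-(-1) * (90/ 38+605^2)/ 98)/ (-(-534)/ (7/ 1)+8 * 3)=1738630/ 46683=37.24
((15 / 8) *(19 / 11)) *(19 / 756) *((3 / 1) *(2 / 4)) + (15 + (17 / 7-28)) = -22069 / 2112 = -10.45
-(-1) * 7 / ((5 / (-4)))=-28 / 5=-5.60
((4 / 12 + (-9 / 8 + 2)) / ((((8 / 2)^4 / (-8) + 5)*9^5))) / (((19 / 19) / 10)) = -145 / 19131876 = -0.00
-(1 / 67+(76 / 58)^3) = -3700813 / 1634063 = -2.26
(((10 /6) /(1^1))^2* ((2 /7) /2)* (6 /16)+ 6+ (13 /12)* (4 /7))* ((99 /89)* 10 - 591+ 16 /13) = -253737847 /64792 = -3916.19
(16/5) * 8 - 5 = 103/5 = 20.60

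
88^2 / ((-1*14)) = -3872 / 7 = -553.14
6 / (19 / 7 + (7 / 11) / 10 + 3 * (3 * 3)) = 1540 / 7643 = 0.20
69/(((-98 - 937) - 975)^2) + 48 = 64641623/1346700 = 48.00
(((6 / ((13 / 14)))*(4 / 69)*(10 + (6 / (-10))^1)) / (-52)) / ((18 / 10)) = -1316 / 34983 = -0.04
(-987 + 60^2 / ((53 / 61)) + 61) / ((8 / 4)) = 85261 / 53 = 1608.70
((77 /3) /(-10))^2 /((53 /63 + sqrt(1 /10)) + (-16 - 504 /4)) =-369086179 /7908505210 - 2614689 * sqrt(10) /79085052100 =-0.05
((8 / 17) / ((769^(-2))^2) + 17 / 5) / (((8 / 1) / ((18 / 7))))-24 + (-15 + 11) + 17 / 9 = 161864768026307 / 3060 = 52896983015.13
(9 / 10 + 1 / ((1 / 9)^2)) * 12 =982.80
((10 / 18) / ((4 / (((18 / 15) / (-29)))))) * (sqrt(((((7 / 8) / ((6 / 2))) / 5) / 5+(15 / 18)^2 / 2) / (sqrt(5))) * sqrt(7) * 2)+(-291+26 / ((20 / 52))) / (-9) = -sqrt(2261) * 5^(3 / 4) / 13050+1117 / 45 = 24.81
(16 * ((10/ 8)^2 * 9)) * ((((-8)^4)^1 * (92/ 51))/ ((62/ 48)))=678297600/ 527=1287092.22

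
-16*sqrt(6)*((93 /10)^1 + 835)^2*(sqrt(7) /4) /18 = -71284249*sqrt(42) /450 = -1026610.52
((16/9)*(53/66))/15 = 424/4455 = 0.10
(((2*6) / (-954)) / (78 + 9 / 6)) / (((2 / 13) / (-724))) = 18824 / 25281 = 0.74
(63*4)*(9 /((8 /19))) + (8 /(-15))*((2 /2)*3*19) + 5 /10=26783 /5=5356.60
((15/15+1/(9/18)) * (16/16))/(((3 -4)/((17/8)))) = -51/8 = -6.38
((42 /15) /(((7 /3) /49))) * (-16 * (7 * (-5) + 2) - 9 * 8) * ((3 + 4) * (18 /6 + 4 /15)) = 15327984 /25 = 613119.36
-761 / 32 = -23.78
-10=-10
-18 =-18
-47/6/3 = -2.61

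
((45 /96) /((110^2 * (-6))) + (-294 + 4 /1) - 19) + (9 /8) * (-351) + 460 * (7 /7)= -37771361 /154880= -243.88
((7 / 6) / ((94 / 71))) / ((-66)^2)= 497 / 2456784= 0.00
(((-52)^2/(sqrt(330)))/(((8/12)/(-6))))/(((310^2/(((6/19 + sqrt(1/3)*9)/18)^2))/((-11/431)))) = 338*sqrt(110)/983703625 + 183703*sqrt(330)/112142213250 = 0.00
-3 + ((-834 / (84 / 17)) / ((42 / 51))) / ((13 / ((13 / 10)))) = -23.50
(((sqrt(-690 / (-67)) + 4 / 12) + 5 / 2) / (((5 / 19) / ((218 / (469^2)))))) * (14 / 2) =35207 / 471345 + 4142 * sqrt(46230) / 10526705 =0.16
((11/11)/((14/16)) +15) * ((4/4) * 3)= 339/7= 48.43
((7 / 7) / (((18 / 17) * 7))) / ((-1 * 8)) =-17 / 1008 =-0.02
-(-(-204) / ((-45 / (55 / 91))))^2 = -559504 / 74529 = -7.51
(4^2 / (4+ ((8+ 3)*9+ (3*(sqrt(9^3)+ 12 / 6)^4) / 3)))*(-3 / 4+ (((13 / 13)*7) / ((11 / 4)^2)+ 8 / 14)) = 2531 / 149788562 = 0.00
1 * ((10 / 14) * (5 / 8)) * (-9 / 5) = -45 / 56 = -0.80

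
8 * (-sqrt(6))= -8 * sqrt(6)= -19.60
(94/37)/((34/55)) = 2585/629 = 4.11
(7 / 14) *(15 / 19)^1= 15 / 38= 0.39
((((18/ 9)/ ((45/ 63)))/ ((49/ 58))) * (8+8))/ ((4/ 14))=928/ 5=185.60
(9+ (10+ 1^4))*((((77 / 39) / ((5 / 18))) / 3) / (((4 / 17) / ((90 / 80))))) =11781 / 52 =226.56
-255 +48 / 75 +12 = -6059 / 25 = -242.36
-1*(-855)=855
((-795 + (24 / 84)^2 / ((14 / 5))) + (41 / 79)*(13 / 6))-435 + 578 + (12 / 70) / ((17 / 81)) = -8983064089 / 13819470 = -650.03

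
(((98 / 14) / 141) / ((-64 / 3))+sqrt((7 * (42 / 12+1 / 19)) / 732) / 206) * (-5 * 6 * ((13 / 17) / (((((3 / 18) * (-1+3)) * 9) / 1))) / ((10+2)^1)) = 455 / 306816 - 65 * sqrt(81130) / 32470544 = 0.00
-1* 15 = -15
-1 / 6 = -0.17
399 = 399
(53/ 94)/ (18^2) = 53/ 30456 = 0.00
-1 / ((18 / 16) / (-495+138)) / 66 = 476 / 99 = 4.81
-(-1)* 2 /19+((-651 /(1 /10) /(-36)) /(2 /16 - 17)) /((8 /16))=-21.33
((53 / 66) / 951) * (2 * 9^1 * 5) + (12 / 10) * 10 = 42109 / 3487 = 12.08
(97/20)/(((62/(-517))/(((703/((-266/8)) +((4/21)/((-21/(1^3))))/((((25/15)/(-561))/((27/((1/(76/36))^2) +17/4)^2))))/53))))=-36143.18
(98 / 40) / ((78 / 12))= 49 / 130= 0.38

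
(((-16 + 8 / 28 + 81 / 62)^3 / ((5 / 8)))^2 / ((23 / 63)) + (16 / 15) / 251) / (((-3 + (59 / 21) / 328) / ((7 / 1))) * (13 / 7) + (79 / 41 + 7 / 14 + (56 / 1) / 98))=132874578984960386649043777864 / 4670132382962356441775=28451994.10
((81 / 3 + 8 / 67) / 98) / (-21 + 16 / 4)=-1817 / 111622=-0.02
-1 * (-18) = 18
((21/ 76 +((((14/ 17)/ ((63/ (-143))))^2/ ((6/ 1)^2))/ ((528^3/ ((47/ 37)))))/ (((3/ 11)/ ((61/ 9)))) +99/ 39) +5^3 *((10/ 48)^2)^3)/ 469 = 1039464317466734567/ 172569619444730167296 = 0.01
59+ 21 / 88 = 5213 / 88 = 59.24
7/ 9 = 0.78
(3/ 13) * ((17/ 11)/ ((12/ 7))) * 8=238/ 143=1.66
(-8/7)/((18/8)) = -32/63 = -0.51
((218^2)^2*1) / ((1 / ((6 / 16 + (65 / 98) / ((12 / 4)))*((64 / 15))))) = 12665839470208 / 2205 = 5744144884.45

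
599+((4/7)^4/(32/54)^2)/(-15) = 598.98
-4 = -4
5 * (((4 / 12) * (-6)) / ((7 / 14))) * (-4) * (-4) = -320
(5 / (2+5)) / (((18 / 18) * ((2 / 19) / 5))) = 475 / 14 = 33.93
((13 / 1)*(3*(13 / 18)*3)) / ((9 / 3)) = 169 / 6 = 28.17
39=39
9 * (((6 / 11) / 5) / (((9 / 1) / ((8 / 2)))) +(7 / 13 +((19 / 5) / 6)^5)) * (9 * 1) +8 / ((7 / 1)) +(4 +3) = 19200935099 / 300300000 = 63.94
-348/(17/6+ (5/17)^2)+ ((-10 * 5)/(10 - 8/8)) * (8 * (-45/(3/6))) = 19648568/5063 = 3880.82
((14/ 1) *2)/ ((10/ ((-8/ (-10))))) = 56/ 25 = 2.24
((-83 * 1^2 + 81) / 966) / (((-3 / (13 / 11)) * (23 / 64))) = 832 / 366597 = 0.00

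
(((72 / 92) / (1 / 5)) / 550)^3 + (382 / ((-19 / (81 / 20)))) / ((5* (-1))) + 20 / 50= 1283477451337 / 76922815750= 16.69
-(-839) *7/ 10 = 587.30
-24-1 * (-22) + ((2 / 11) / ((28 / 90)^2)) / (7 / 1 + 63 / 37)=-619307 / 347116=-1.78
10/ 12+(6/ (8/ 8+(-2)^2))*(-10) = -67/ 6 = -11.17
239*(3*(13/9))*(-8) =-24856/3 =-8285.33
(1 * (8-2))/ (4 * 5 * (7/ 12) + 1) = 9/ 19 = 0.47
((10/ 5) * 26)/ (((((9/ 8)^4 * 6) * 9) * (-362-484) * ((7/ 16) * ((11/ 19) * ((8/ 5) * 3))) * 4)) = -2529280/ 17309564811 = -0.00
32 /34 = 16 /17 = 0.94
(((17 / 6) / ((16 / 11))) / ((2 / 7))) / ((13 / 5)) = 6545 / 2496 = 2.62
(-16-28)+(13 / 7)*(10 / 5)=-282 / 7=-40.29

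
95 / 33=2.88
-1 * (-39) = 39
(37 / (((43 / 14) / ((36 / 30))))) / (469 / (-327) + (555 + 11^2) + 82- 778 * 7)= -1016316 / 329690675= -0.00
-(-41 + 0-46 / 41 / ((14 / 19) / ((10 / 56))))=331661 / 8036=41.27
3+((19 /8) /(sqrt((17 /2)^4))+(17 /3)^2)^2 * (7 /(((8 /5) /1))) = 979256017211 /216486432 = 4523.41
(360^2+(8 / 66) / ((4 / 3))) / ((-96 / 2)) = -1425601 / 528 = -2700.00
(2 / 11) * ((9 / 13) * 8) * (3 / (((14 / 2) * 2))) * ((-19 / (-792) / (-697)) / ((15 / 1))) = -19 / 38373335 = -0.00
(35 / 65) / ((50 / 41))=287 / 650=0.44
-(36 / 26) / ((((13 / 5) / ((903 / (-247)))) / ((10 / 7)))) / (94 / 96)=5572800 / 1961921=2.84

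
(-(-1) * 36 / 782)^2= 324 / 152881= 0.00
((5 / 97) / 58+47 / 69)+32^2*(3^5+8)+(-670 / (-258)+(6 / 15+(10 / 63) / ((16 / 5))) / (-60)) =108117755384608219 / 420647018400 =257027.27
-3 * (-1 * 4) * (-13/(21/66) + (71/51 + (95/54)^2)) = -12620533/28917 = -436.44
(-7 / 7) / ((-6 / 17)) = 17 / 6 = 2.83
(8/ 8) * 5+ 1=6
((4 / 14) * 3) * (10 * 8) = 480 / 7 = 68.57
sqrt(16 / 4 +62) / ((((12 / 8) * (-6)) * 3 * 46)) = -sqrt(66) / 1242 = -0.01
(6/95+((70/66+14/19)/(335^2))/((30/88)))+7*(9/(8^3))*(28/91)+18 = 2890102126537/159664752000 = 18.10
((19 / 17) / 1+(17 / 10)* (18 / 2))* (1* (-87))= -242817 / 170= -1428.34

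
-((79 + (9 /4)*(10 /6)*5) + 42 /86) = -16897 /172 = -98.24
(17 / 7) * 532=1292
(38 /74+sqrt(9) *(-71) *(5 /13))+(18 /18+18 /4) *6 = -23285 /481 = -48.41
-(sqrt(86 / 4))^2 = -43 / 2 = -21.50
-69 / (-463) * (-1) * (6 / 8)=-207 / 1852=-0.11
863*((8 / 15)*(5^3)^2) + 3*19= 21575171 / 3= 7191723.67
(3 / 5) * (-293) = -175.80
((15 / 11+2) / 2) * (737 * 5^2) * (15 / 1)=929625 / 2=464812.50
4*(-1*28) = -112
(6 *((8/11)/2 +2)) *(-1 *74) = -11544/11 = -1049.45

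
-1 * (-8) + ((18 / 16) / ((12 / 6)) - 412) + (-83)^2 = 103769 / 16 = 6485.56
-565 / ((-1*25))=22.60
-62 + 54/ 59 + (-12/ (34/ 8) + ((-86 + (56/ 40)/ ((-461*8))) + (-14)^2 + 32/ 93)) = 79871948887/ 1720064760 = 46.44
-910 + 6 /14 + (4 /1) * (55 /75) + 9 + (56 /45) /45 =-12723628 /14175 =-897.61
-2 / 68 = -1 / 34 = -0.03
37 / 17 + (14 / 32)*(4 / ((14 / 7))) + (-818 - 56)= -118449 / 136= -870.95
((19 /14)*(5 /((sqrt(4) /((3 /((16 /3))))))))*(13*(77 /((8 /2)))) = 122265 /256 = 477.60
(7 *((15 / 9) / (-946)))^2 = 1225 / 8054244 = 0.00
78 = 78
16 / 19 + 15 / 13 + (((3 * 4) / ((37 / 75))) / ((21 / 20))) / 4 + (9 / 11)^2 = 65462440 / 7740733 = 8.46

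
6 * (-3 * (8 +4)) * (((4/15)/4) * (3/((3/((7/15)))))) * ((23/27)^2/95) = -29624/577125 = -0.05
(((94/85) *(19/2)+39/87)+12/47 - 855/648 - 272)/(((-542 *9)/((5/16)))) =2186406017/130208414976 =0.02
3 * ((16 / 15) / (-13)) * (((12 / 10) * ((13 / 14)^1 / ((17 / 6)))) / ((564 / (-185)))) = 888 / 27965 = 0.03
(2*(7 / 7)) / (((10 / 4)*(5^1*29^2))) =4 / 21025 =0.00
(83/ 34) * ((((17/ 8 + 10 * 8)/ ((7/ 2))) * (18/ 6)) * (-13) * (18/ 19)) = -19140381/ 9044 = -2116.36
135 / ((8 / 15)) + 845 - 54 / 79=693583 / 632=1097.44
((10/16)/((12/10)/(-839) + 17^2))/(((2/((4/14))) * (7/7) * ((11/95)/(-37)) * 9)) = -73727125/6721262856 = -0.01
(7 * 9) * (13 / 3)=273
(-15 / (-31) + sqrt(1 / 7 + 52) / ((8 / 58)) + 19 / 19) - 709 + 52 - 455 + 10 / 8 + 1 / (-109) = -14992965 / 13516 + 29 * sqrt(2555) / 28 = -1056.92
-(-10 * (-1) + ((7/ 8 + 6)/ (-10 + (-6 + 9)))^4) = -107495585/ 9834496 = -10.93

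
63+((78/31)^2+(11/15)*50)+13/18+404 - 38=8177107/17298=472.72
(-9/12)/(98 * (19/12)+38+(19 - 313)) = 9/1210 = 0.01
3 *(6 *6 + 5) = 123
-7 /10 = -0.70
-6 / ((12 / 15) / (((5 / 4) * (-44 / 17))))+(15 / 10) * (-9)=183 / 17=10.76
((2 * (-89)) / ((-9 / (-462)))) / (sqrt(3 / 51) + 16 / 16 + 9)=-4660040 / 5097 + 27412 * sqrt(17) / 5097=-892.10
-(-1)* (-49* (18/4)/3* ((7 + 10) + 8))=-3675/2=-1837.50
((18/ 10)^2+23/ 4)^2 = 808201/ 10000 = 80.82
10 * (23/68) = 115/34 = 3.38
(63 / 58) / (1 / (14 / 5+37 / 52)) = 57519 / 15080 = 3.81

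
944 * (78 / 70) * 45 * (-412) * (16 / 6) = -52005229.71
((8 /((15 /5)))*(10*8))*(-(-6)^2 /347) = -7680 /347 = -22.13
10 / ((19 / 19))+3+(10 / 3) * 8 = 119 / 3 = 39.67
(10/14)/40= 1/56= 0.02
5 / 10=1 / 2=0.50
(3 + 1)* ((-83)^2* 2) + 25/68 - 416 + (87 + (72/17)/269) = 1002097649/18292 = 54783.38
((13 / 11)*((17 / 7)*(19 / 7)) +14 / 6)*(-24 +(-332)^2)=1803974000 / 1617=1115630.18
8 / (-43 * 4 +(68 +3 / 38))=-304 / 3949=-0.08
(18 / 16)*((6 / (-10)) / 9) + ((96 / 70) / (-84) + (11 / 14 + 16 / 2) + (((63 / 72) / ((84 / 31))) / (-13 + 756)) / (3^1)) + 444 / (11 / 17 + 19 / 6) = 2551586393347 / 20393745120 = 125.12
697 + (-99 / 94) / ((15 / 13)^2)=1636091 / 2350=696.21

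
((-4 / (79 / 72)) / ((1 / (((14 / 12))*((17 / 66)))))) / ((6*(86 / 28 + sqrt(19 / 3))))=-286552 / 1584187 + 93296*sqrt(57) / 4752561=-0.03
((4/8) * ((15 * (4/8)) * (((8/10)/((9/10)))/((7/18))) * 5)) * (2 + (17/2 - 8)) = 750/7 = 107.14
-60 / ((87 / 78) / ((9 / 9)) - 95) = 1560 / 2441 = 0.64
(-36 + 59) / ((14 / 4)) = 46 / 7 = 6.57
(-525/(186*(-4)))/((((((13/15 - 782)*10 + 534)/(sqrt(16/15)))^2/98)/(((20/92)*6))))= 77175/42480203464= 0.00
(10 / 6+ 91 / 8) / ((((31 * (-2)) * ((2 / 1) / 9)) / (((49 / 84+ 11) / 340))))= -43507 / 1349120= -0.03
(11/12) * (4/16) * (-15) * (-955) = 52525/16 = 3282.81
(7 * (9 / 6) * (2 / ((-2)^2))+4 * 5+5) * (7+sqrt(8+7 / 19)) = 121 * sqrt(3021) / 76+847 / 4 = 299.26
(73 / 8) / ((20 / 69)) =31.48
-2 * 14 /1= -28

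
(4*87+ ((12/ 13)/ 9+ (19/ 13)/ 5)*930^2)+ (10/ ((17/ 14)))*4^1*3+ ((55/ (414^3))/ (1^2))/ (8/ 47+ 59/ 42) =341971.44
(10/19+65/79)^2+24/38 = 5523573/2253001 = 2.45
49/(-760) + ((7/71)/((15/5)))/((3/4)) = -10031/485640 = -0.02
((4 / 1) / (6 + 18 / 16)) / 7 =32 / 399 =0.08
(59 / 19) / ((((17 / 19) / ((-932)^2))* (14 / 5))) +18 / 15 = 640610914 / 595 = 1076657.00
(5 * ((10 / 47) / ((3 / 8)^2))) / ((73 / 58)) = 185600 / 30879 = 6.01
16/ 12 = 4/ 3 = 1.33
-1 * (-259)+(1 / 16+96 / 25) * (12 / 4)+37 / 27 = 2938441 / 10800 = 272.08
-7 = -7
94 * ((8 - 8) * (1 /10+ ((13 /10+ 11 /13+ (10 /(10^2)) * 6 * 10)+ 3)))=0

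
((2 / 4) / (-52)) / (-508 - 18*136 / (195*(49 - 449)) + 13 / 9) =1125 / 59263328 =0.00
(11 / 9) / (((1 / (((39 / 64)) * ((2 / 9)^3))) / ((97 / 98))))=13871 / 1714608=0.01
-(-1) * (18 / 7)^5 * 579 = 1094059872 / 16807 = 65095.49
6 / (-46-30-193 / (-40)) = -0.08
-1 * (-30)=30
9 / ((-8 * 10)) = -9 / 80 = -0.11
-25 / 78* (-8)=100 / 39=2.56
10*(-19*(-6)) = 1140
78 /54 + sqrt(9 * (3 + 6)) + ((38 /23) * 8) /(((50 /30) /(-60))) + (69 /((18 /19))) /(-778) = -149925857 /322092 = -465.48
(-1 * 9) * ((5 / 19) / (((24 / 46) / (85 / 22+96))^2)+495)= -13422400685 / 147136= -91224.45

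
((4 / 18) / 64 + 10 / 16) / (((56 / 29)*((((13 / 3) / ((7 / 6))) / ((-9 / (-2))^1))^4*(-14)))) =-187499529 / 3743547392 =-0.05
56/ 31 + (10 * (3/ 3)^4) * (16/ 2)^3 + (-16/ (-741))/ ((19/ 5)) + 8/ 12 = 2235700750/ 436449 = 5122.48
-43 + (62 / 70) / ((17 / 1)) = -25554 / 595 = -42.95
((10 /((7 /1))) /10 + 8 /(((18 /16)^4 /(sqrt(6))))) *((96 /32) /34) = 3 /238 + 16384 *sqrt(6) /37179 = 1.09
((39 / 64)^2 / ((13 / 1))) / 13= 9 / 4096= 0.00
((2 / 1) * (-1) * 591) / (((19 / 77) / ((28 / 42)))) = -60676 / 19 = -3193.47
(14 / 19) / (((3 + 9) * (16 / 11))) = 77 / 1824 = 0.04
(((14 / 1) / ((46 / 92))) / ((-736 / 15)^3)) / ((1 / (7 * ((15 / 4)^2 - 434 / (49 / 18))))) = 384638625 / 1594753024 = 0.24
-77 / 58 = -1.33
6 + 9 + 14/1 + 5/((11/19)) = 414/11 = 37.64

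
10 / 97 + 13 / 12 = 1381 / 1164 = 1.19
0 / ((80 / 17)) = 0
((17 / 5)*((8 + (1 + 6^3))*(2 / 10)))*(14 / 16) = 1071 / 8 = 133.88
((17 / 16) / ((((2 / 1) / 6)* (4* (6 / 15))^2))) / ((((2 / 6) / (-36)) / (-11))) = 378675 / 256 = 1479.20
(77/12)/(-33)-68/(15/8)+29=-7.46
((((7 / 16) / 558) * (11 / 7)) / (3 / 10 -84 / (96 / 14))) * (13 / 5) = -143 / 533448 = -0.00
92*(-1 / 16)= -23 / 4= -5.75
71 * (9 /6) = 213 /2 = 106.50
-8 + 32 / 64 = -15 / 2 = -7.50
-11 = -11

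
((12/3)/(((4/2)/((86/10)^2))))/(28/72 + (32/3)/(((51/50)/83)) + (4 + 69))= 8772/55825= 0.16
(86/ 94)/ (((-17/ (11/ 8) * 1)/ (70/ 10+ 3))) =-2365/ 3196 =-0.74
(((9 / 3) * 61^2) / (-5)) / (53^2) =-11163 / 14045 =-0.79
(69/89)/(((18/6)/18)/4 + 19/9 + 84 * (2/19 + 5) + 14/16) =47196/26290511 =0.00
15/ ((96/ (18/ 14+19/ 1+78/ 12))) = 1875/ 448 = 4.19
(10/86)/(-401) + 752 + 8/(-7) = 90629173/120701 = 750.86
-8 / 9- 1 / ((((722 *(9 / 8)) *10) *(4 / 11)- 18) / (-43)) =-28231 / 32292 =-0.87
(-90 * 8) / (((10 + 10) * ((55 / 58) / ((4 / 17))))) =-8352 / 935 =-8.93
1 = 1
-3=-3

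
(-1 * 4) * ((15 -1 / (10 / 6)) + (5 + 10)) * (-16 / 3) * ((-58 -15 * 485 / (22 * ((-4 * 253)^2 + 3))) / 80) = -128068247006 / 281640425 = -454.72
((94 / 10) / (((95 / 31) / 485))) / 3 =141329 / 285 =495.89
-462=-462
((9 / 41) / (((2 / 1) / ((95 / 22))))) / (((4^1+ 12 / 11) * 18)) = 95 / 18368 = 0.01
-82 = -82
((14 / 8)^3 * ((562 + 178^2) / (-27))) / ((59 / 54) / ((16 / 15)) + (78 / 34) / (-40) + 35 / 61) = -28674029965 / 6902193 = -4154.34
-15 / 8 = -1.88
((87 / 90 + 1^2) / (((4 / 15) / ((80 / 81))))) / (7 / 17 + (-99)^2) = 5015 / 6748272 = 0.00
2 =2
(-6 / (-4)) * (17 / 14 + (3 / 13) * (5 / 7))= 753 / 364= 2.07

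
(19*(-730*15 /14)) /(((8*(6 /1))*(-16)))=34675 /1792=19.35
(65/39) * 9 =15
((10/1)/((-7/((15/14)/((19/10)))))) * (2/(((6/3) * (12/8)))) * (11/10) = -550/931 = -0.59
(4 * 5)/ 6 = 10/ 3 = 3.33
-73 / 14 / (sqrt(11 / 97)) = -73 * sqrt(1067) / 154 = -15.48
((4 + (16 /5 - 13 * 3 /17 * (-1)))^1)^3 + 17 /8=4214903669 /4913000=857.91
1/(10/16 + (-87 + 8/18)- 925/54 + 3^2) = -216/20317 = -0.01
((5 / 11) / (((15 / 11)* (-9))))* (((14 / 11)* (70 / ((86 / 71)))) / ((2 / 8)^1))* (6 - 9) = 139160 / 4257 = 32.69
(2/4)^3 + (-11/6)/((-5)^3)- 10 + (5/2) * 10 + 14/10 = 49619/3000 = 16.54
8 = 8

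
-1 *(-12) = 12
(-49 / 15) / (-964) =49 / 14460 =0.00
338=338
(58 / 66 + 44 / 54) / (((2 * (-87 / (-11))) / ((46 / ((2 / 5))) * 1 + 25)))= 35210 / 2349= 14.99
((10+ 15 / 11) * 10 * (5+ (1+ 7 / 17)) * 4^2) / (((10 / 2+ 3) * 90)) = 27250 / 1683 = 16.19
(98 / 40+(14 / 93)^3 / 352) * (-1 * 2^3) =-867100276 / 44239635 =-19.60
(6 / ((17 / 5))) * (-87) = -2610 / 17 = -153.53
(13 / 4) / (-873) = -13 / 3492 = -0.00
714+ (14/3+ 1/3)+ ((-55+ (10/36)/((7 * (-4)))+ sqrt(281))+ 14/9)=sqrt(281)+ 335435/504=682.31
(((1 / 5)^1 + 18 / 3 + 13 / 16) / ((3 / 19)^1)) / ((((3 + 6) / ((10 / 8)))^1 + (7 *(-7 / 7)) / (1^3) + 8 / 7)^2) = 870485 / 35344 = 24.63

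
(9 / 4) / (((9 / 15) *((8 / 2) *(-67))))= -15 / 1072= -0.01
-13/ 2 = -6.50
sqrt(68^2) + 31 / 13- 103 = -424 / 13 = -32.62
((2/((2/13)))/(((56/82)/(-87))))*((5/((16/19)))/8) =-4405245/3584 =-1229.14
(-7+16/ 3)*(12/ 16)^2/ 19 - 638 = -193967/ 304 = -638.05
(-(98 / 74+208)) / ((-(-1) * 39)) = -7745 / 1443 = -5.37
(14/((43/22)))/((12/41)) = 3157/129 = 24.47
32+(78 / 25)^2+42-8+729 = 502959 / 625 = 804.73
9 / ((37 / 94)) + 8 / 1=1142 / 37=30.86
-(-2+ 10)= -8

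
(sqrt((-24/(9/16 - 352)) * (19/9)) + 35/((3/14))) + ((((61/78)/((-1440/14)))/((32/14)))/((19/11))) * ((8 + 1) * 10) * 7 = 162.50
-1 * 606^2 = -367236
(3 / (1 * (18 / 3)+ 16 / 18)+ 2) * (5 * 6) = 2265 / 31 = 73.06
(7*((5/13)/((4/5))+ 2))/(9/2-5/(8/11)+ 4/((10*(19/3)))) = -7.51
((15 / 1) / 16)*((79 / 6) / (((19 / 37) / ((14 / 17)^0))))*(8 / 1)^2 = 29230 / 19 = 1538.42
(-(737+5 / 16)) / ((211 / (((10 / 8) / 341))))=-58985 / 4604864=-0.01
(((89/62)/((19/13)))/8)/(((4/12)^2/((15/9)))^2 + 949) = 260325/2012269024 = 0.00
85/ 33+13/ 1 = 514/ 33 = 15.58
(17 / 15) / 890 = 17 / 13350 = 0.00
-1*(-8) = 8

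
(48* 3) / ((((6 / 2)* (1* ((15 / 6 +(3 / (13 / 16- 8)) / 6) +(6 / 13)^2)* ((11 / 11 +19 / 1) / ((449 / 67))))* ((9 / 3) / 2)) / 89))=2485254512 / 6884317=361.00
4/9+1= 13/9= 1.44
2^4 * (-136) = -2176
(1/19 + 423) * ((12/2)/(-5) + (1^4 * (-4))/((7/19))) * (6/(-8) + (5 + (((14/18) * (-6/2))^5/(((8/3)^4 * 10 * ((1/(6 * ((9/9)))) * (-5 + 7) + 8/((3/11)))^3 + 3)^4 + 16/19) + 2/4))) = -11201452169453236957515048978603188759440017163751/462319180493206196529785314116902097240266825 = -24228.83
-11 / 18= -0.61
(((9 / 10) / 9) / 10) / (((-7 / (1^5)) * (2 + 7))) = -1 / 6300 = -0.00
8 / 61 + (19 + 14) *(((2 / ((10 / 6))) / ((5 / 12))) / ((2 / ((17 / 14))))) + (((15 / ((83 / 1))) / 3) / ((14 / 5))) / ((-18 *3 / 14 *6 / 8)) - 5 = 3791258419 / 71768025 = 52.83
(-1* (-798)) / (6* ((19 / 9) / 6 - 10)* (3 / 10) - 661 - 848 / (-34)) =-406980 / 333247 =-1.22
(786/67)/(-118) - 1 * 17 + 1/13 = -874769/51389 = -17.02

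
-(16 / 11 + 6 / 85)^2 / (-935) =2033476 / 817400375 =0.00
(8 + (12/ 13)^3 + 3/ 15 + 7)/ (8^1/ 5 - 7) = -175612/ 59319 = -2.96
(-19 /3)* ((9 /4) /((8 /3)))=-171 /32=-5.34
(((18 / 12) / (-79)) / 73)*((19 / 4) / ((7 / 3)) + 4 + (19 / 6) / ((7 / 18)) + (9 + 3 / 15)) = -9819 / 1614760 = -0.01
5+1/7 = 36/7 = 5.14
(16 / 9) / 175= 16 / 1575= 0.01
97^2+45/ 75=47048/ 5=9409.60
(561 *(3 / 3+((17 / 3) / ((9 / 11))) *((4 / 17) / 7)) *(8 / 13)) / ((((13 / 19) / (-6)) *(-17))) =779152 / 3549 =219.54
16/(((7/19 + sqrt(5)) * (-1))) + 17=7995/439 - 1444 * sqrt(5)/439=10.86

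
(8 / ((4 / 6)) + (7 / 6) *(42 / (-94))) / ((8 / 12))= 3237 / 188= 17.22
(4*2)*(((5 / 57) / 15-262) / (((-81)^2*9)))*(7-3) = -1433632 / 10097379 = -0.14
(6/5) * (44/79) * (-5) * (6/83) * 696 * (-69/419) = 76070016/2747383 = 27.69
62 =62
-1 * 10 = -10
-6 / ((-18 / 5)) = 5 / 3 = 1.67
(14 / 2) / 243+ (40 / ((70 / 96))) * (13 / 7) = 1213399 / 11907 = 101.91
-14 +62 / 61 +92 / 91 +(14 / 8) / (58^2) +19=524943961 / 74694256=7.03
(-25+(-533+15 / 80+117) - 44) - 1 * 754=-19821 / 16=-1238.81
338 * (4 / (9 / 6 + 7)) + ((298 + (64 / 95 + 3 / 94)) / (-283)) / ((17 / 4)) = 3411425998 / 21481115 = 158.81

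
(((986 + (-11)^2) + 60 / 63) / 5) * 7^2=162869 / 15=10857.93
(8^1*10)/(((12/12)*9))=8.89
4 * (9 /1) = 36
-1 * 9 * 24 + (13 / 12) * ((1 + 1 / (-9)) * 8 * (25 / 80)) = -5767 / 27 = -213.59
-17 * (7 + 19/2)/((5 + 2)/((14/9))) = -187/3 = -62.33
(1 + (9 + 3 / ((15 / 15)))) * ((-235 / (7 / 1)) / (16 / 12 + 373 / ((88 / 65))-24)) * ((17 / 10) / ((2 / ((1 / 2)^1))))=-342771 / 467257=-0.73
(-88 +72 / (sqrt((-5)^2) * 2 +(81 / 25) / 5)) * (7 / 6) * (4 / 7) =-216256 / 3993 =-54.16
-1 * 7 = -7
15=15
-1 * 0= 0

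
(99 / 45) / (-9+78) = 0.03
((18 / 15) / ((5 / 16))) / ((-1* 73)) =-0.05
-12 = -12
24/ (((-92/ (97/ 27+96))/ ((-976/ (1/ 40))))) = 1014285.60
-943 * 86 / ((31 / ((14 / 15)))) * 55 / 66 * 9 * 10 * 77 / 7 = -62445460 / 31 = -2014369.68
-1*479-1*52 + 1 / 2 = -1061 / 2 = -530.50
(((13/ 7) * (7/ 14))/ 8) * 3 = 39/ 112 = 0.35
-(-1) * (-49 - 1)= -50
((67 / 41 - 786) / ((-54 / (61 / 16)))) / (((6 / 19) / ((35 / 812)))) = 186361405 / 24655104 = 7.56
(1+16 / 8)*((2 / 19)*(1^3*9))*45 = 2430 / 19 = 127.89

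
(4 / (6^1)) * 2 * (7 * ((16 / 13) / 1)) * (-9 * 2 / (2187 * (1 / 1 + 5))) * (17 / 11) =-7616 / 312741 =-0.02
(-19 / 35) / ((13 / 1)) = -0.04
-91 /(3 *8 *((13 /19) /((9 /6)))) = -133 /16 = -8.31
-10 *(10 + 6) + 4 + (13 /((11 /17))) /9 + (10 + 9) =-13342 /99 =-134.77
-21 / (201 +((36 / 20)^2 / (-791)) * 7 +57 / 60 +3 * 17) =-237300 / 2858011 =-0.08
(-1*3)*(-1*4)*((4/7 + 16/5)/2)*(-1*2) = -1584/35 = -45.26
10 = 10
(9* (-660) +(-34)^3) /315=-45244 /315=-143.63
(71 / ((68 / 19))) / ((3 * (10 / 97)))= 130853 / 2040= 64.14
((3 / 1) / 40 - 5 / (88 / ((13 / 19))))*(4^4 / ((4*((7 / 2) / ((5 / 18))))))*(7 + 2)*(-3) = -7248 / 1463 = -4.95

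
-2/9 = -0.22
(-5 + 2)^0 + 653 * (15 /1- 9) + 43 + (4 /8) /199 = 1576877 /398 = 3962.00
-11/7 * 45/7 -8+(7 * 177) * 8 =484801/49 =9893.90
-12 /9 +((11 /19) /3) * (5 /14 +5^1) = -239 /798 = -0.30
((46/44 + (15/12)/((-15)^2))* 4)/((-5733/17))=-35377/2837835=-0.01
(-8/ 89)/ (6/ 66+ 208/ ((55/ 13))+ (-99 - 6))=0.00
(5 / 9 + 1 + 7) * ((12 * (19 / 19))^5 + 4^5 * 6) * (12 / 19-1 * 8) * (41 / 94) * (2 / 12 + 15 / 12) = -79825123840 / 8037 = -9932204.04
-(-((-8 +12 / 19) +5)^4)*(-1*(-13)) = 53308125 / 130321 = 409.05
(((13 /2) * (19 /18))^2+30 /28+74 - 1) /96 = 1099039 /870912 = 1.26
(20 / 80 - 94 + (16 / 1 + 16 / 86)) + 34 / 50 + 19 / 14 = -2273357 / 30100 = -75.53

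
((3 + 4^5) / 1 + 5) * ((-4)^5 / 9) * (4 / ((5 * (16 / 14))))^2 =-4315136 / 75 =-57535.15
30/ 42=5/ 7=0.71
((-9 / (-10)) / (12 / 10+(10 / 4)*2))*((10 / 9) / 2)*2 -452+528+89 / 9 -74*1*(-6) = 147884 / 279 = 530.05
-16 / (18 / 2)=-16 / 9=-1.78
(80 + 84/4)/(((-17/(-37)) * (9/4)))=14948/153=97.70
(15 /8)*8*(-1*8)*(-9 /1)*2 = 2160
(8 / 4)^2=4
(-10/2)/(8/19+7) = -95/141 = -0.67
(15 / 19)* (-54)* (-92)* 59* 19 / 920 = 4779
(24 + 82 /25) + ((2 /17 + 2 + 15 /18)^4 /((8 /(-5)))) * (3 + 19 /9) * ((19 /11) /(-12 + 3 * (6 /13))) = 428839480570187 /6429647030400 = 66.70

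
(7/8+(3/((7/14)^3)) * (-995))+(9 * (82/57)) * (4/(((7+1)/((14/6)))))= -3627331/152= -23864.02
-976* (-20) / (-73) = -19520 / 73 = -267.40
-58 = -58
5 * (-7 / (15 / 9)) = -21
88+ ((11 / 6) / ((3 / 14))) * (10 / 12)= 5137 / 54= 95.13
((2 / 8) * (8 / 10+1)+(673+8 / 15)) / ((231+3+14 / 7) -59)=40439 / 10620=3.81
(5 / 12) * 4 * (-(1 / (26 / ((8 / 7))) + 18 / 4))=-4135 / 546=-7.57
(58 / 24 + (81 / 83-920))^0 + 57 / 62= 119 / 62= 1.92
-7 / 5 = -1.40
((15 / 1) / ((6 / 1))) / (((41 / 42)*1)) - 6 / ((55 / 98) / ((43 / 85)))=-545769 / 191675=-2.85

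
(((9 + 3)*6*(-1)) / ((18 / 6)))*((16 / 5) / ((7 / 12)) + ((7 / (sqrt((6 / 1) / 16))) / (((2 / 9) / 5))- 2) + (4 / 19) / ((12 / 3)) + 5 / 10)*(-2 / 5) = 128904 / 3325 + 1008*sqrt(6) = 2507.85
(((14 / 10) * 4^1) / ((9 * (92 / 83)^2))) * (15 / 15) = 48223 / 95220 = 0.51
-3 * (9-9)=0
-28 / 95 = -0.29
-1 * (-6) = 6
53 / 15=3.53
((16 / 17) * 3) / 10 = 0.28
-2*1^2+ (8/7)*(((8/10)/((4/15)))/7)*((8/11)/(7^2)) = -52630/26411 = -1.99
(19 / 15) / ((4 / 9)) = 57 / 20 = 2.85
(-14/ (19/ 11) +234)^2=51028.43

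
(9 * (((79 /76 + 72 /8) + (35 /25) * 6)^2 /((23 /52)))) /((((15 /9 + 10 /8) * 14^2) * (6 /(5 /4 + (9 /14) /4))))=189010107 /66424000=2.85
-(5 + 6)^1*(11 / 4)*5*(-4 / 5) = 121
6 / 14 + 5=38 / 7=5.43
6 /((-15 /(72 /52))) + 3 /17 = -417 /1105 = -0.38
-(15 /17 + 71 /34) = -101 /34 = -2.97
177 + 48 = 225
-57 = -57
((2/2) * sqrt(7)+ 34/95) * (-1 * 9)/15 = -3 * sqrt(7)/5 - 102/475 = -1.80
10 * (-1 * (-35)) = 350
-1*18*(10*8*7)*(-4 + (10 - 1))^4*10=-63000000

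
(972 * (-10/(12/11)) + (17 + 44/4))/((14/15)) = -66615/7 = -9516.43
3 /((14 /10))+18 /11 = 291 /77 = 3.78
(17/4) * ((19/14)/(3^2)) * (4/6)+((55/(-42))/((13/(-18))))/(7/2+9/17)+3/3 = 2527579/1346436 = 1.88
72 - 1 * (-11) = 83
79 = 79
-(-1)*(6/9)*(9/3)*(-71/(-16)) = 71/8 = 8.88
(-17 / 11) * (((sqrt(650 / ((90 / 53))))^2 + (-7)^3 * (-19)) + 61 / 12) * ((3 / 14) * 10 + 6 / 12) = -28202.32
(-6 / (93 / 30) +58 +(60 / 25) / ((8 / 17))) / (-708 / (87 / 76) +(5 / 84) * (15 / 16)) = -123170656 / 1245363465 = -0.10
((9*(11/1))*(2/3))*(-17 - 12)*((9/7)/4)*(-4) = 2460.86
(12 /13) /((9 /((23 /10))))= 46 /195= 0.24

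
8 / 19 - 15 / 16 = -157 / 304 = -0.52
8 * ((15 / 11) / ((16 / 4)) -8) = -674 / 11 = -61.27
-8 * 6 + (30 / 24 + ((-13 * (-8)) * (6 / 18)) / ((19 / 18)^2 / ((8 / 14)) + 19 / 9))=-804469 / 21052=-38.21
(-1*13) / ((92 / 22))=-143 / 46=-3.11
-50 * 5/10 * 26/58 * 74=-24050/29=-829.31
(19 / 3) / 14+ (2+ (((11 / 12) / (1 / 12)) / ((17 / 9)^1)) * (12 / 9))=7295 / 714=10.22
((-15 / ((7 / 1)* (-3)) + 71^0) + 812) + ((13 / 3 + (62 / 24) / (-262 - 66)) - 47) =7081229 / 9184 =771.04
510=510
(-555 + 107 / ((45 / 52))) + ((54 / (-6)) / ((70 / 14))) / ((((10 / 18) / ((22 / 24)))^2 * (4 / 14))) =-16146263 / 36000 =-448.51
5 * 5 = 25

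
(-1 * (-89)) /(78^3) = 0.00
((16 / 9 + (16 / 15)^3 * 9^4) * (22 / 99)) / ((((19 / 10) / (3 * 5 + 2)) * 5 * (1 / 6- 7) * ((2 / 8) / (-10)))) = 9748427776 / 525825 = 18539.30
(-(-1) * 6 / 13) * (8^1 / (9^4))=16 / 28431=0.00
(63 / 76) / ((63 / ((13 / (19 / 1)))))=13 / 1444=0.01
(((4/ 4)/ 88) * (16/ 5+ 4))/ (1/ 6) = 27/ 55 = 0.49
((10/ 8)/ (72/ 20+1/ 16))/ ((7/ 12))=1200/ 2051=0.59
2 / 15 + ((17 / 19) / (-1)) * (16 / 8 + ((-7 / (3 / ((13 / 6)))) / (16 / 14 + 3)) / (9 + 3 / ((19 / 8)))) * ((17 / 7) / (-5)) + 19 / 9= 15943391 / 5206950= 3.06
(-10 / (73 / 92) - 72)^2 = 38142976 / 5329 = 7157.62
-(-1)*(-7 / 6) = -7 / 6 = -1.17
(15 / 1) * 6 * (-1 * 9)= -810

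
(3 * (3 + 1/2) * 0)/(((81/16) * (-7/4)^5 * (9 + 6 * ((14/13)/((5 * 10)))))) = 0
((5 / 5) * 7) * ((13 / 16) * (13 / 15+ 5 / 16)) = 6.71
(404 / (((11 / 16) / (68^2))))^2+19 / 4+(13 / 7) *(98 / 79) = 282309458485583245 / 38236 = 7383341837158.26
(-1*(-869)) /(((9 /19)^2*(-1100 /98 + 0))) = -1397431 /4050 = -345.04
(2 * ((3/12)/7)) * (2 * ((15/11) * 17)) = 255/77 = 3.31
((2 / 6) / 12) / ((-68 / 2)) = -1 / 1224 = -0.00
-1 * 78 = -78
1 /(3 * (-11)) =-1 /33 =-0.03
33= 33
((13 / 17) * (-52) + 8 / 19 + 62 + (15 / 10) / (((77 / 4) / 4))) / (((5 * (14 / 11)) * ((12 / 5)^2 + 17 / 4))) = 5712380 / 15842827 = 0.36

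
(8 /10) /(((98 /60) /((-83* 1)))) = -1992 /49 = -40.65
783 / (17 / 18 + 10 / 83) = 1169802 / 1591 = 735.26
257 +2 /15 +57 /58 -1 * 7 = 218471 /870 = 251.12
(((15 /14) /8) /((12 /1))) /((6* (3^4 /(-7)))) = -5 /31104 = -0.00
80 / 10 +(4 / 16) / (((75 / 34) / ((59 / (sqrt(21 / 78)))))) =8 +1003 * sqrt(182) / 1050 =20.89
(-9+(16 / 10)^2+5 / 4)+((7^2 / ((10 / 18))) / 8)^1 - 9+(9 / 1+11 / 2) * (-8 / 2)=-12233 / 200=-61.16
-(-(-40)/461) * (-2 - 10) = 480/461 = 1.04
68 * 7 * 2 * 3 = 2856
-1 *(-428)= 428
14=14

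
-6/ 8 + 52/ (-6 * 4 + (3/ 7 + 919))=-4337/ 6268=-0.69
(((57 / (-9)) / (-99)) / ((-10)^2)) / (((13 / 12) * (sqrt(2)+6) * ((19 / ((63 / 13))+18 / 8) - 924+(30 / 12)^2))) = -798 / 6980555725+133 * sqrt(2) / 6980555725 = -0.00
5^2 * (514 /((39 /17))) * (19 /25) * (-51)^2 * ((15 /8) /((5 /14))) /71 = 1511381277 /1846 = 818733.09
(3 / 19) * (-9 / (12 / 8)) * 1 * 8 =-144 / 19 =-7.58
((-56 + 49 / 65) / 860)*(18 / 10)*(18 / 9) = -32319 / 139750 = -0.23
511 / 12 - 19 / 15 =2479 / 60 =41.32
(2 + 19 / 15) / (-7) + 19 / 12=67 / 60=1.12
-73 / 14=-5.21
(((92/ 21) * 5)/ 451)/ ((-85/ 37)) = -3404/ 161007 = -0.02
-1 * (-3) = 3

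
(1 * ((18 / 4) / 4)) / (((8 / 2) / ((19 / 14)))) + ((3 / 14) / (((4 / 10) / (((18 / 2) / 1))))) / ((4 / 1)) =711 / 448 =1.59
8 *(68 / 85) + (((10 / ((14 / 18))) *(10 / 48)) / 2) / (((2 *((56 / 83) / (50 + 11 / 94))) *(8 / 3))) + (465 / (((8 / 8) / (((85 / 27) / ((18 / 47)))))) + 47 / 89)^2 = 2558783717338807201679 / 175083776501760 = 14614624.89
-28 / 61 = -0.46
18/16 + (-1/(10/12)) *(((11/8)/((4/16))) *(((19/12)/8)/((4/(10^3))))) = -5207/16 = -325.44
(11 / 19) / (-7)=-11 / 133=-0.08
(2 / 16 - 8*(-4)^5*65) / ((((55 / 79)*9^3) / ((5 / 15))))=112175813 / 320760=349.72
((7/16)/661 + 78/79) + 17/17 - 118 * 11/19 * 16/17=-16815248917/269867792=-62.31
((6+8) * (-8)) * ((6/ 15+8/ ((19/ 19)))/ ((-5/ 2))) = 9408/ 25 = 376.32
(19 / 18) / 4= 19 / 72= 0.26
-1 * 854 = -854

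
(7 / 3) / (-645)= -7 / 1935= -0.00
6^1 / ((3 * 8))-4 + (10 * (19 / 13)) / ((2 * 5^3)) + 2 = -2199 / 1300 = -1.69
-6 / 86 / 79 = -3 / 3397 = -0.00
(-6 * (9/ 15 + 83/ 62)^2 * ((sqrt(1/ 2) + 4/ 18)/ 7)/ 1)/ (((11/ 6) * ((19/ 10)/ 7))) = -3250809 * sqrt(2)/ 1004245-1444804/ 1004245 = -6.02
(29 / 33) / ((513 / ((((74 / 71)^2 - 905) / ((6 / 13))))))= -156168103 / 46548594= -3.35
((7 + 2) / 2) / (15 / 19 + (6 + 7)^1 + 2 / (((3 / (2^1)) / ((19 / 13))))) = 6669 / 23324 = 0.29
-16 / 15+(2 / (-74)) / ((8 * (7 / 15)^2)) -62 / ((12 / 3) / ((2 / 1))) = -6979799 / 217560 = -32.08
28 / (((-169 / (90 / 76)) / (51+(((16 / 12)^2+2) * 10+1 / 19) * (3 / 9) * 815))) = -370887860 / 183027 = -2026.41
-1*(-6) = 6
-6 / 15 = -2 / 5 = -0.40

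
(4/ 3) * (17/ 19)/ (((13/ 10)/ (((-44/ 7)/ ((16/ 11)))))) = -3.97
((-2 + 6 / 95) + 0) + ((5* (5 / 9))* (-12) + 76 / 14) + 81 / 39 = -720077 / 25935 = -27.76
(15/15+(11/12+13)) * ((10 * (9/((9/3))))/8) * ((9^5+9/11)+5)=581394685/176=3303378.89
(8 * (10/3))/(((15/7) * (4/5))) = 140/9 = 15.56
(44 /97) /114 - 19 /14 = -104743 /77406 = -1.35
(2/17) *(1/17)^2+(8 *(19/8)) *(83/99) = 7747999/486387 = 15.93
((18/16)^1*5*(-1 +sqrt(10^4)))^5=1754844108017034375/32768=53553592163605.79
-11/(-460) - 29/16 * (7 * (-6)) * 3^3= 1890967/920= 2055.40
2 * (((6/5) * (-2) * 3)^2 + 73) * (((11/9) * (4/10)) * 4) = 549296/1125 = 488.26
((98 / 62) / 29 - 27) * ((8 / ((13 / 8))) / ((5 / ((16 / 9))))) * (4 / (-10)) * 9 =49610752 / 292175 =169.80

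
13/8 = 1.62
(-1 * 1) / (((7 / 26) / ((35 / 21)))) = -130 / 21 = -6.19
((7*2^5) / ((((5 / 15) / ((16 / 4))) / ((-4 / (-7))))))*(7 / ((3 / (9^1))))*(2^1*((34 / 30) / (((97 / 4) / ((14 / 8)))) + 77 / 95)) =530460672 / 9215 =57564.91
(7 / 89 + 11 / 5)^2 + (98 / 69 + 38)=609573524 / 13663725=44.61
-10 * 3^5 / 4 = -1215 / 2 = -607.50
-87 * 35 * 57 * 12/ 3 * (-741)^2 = -381204975060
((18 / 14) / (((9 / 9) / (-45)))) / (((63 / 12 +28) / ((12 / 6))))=-3240 / 931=-3.48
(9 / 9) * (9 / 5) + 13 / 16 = 209 / 80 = 2.61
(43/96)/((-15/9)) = -43/160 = -0.27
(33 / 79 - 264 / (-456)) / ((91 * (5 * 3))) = 1496 / 2048865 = 0.00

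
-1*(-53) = 53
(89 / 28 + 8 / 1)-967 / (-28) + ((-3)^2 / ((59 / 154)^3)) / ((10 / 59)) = 120615916 / 121835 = 989.99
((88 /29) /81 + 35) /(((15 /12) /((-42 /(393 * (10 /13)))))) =-3.89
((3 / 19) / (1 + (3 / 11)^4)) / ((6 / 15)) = 219615 / 559436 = 0.39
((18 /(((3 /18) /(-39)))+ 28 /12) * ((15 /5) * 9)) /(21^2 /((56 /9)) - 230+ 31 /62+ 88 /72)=8183592 /11333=722.10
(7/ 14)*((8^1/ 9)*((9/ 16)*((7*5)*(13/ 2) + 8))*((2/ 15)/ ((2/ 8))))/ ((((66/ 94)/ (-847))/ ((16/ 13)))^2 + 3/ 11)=526401094912/ 4572107445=115.13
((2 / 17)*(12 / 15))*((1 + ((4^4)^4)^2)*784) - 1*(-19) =115697978830306307743439 / 85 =1361152692121250679334.58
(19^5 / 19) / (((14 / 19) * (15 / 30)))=2476099 / 7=353728.43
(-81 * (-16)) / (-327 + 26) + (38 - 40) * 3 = -3102 / 301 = -10.31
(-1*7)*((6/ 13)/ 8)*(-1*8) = 3.23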